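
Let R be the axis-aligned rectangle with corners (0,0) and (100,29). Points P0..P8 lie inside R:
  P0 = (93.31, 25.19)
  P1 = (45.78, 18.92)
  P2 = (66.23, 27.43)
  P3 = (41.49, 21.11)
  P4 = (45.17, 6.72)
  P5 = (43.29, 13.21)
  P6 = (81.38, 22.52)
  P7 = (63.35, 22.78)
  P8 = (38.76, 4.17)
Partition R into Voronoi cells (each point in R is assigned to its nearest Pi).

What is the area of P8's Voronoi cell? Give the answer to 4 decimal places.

1. box [0,100]×[0,29]: [(0, 0) (100, 0) (100, 29) (0, 29)]
2. ⊥bis P8·P0 via (66.035,14.68): [(0, 0) (71.6917, 0) (60.517, 29) (0, 29)]  |A|=1917.0264
3. ⊥bis P8·P1 via (42.27,11.545): [(0, 0) (66.5277, 0) (5.5946, 29) (0, 29)]  |A|=1045.7728
4. ⊥bis P8·P2 via (52.495,15.8): [(0, 0) (65.8735, 0) (65.432, 0.5215) (5.5946, 29) (0, 29)]  |A|=1045.6023
5. ⊥bis P8·P3 via (40.125,12.64): [(0, 19.1064) (0, 0) (65.8735, 0) (65.432, 0.5215) (39.8895, 12.678)]  |A|=802.6196
6. ⊥bis P8·P4 via (41.965,5.445): [(39.0327, 12.816) (0, 19.1064) (0, 0) (44.1311, 0)]  |A|=655.6804
7. ⊥bis P8·P5 via (41.025,8.69): [(40.5867, 8.9096) (29.8323, 14.2987) (0, 19.1064) (0, 0) (44.1311, 0)]  |A|=638.8622
8. ⊥bis P8·P6 via (60.07,13.345): [(40.5867, 8.9096) (29.8323, 14.2987) (0, 19.1064) (0, 0) (44.1311, 0)]  |A|=638.8622
9. ⊥bis P8·P7 via (51.055,13.475): [(40.5867, 8.9096) (29.8323, 14.2987) (0, 19.1064) (0, 0) (44.1311, 0)]  |A|=638.8622
10. canonical 5-gon: [(40.5867, 8.9096) (29.8323, 14.2987) (0, 19.1064) (0, 0) (44.1311, 0)]
11. shoelace: 638.8622

Area of P8's cell: 638.8622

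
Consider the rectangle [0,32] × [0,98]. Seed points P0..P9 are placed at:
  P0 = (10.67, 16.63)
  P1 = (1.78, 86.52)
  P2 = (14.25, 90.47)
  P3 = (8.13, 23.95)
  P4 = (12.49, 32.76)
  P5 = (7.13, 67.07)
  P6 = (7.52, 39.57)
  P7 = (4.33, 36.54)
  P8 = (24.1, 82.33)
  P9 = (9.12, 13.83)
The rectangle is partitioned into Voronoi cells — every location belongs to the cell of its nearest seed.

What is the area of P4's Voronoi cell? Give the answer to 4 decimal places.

1. box [0,32]×[0,98]: [(0, 0) (32, 0) (32, 98) (0, 98)]
2. ⊥bis P4·P0 via (11.58,24.695): [(0, 26.0016) (32, 22.3909) (32, 98) (0, 98)]  |A|=2361.7191
3. ⊥bis P4·P1 via (7.135,59.64): [(0, 58.2186) (0, 26.0016) (32, 22.3909) (32, 64.5936)]  |A|=1190.7135
4. ⊥bis P4·P2 via (13.37,61.615): [(16.5603, 61.5177) (0, 58.2186) (0, 26.0016) (32, 22.3909) (32, 61.0468)]  |A|=1163.3333
5. ⊥bis P4·P3 via (10.31,28.355): [(16.5603, 61.5177) (0, 58.2186) (0, 33.4573) (19.5146, 23.7997) (32, 22.3909) (32, 61.0468)]  |A|=1090.5855
6. ⊥bis P4·P5 via (9.81,49.915): [(0, 48.3825) (0, 33.4573) (19.5146, 23.7997) (32, 22.3909) (32, 53.3816)]  |A|=781.1959
7. ⊥bis P4·P6 via (10.005,36.165): [(3.7512, 31.6009) (19.5146, 23.7997) (32, 22.3909) (32, 52.2172)]  |A|=458.8745
8. ⊥bis P4·P7 via (8.41,34.65): [(8.6556, 35.1802) (6.3921, 30.2939) (19.5146, 23.7997) (32, 22.3909) (32, 52.2172)]  |A|=450.9432
9. ⊥bis P4·P8 via (18.295,57.545): [(8.6556, 35.1802) (6.3921, 30.2939) (19.5146, 23.7997) (32, 22.3909) (32, 52.2172)]  |A|=450.9432
10. ⊥bis P4·P9 via (10.805,23.295): [(8.6556, 35.1802) (6.3921, 30.2939) (19.5146, 23.7997) (32, 22.3909) (32, 52.2172)]  |A|=450.9432
11. canonical 5-gon: [(8.6556, 35.1802) (6.3921, 30.2939) (19.5146, 23.7997) (32, 22.3909) (32, 52.2172)]
12. shoelace: 450.9432

Area of P4's cell: 450.9432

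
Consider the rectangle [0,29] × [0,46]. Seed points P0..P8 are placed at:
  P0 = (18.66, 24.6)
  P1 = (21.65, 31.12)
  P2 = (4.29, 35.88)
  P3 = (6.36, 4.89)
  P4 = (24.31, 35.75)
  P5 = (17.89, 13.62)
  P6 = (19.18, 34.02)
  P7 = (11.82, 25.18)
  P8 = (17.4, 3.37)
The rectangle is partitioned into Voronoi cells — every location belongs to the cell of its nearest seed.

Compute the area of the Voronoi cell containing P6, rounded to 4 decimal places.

Area of P6's cell: 120.5608

1. box [0,29]×[0,46]: [(0, 0) (29, 0) (29, 46) (0, 46)]
2. ⊥bis P6·P0 via (18.92,29.31): [(0, 30.3544) (29, 28.7536) (29, 46) (0, 46)]  |A|=476.9342
3. ⊥bis P6·P1 via (20.415,32.57): [(0, 30.3544) (16.7294, 29.4309) (29, 39.8821) (29, 46) (0, 46)]  |A|=408.6579
4. ⊥bis P6·P2 via (11.735,34.95): [(11.0845, 29.7425) (16.7294, 29.4309) (29, 39.8821) (29, 46) (13.1153, 46)]  |A|=215.3352
5. ⊥bis P6·P3 via (12.77,19.455): [(11.0845, 29.7425) (16.7294, 29.4309) (29, 39.8821) (29, 46) (13.1153, 46)]  |A|=215.3352
6. ⊥bis P6·P4 via (21.745,34.885): [(11.0845, 29.7425) (16.7294, 29.4309) (22.0547, 33.9666) (17.9967, 46) (13.1153, 46)]  |A|=127.8859
7. ⊥bis P6·P5 via (18.535,23.82): [(11.0845, 29.7425) (16.7294, 29.4309) (22.0547, 33.9666) (17.9967, 46) (13.1153, 46)]  |A|=127.8859
8. ⊥bis P6·P7 via (15.5,29.6): [(11.4843, 32.9434) (15.6302, 29.4916) (16.7294, 29.4309) (22.0547, 33.9666) (17.9967, 46) (13.1153, 46)]  |A|=120.5608
9. ⊥bis P6·P8 via (18.29,18.695): [(11.4843, 32.9434) (15.6302, 29.4916) (16.7294, 29.4309) (22.0547, 33.9666) (17.9967, 46) (13.1153, 46)]  |A|=120.5608
10. canonical 6-gon: [(11.4843, 32.9434) (15.6302, 29.4916) (16.7294, 29.4309) (22.0547, 33.9666) (17.9967, 46) (13.1153, 46)]
11. shoelace: 120.5608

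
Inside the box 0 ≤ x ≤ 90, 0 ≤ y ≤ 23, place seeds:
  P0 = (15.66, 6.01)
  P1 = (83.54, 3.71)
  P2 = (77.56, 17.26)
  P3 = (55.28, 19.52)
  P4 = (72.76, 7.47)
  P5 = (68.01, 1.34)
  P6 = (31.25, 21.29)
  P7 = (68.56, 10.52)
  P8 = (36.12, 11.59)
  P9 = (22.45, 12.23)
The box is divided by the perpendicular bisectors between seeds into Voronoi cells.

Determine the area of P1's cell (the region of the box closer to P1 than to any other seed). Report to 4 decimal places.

1. box [0,90]×[0,23]: [(0, 0) (90, 0) (90, 23) (0, 23)]
2. ⊥bis P1·P0 via (49.6,4.86): [(49.4353, 0) (90, 0) (90, 23) (50.2146, 23)]  |A|=924.0253
3. ⊥bis P1·P2 via (80.55,10.485): [(56.7922, 0) (90, 0) (90, 14.6556)]  |A|=243.3395
4. ⊥bis P1·P3 via (69.41,11.615): [(64.9184, 3.5863) (62.912, 0) (90, 0) (90, 14.6556)]  |A|=232.3656
5. ⊥bis P1·P4 via (78.15,5.59): [(79.7313, 10.1237) (76.2002, 0) (90, 0) (90, 14.6556)]  |A|=145.0988
6. ⊥bis P1·P5 via (75.775,2.525): [(79.7313, 10.1237) (76.2002, 0) (90, 0) (90, 14.6556)]  |A|=145.0988
7. ⊥bis P1·P6 via (57.395,12.5): [(79.7313, 10.1237) (76.2002, 0) (90, 0) (90, 14.6556)]  |A|=145.0988
8. ⊥bis P1·P7 via (76.05,7.115): [(79.7313, 10.1237) (76.2002, 0) (90, 0) (90, 14.6556)]  |A|=145.0988
9. ⊥bis P1·P8 via (59.83,7.65): [(79.7313, 10.1237) (76.2002, 0) (90, 0) (90, 14.6556)]  |A|=145.0988
10. ⊥bis P1·P9 via (52.995,7.97): [(79.7313, 10.1237) (76.2002, 0) (90, 0) (90, 14.6556)]  |A|=145.0988
11. canonical 4-gon: [(79.7313, 10.1237) (76.2002, 0) (90, 0) (90, 14.6556)]
12. shoelace: 145.0988

Area of P1's cell: 145.0988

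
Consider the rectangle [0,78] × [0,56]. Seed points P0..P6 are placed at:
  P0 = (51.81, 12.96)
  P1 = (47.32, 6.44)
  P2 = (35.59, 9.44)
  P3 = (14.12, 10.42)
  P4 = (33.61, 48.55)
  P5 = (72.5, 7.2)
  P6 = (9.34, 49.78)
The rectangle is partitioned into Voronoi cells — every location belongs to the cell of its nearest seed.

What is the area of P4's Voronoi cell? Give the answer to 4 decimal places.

Area of P4's cell: 1141.3577

1. box [0,78]×[0,56]: [(0, 0) (78, 0) (78, 56) (0, 56)]
2. ⊥bis P4·P0 via (42.71,30.755): [(0, 8.914) (78, 48.8016) (78, 56) (0, 56)]  |A|=2117.093
3. ⊥bis P4·P1 via (40.465,27.495): [(0, 14.3206) (29.0984, 23.7943) (78, 48.8016) (78, 56) (0, 56)]  |A|=2038.4313
4. ⊥bis P4·P2 via (34.6,28.995): [(0, 27.2433) (39.7813, 29.2573) (78, 48.8016) (78, 56) (0, 56)]  |A|=1752.5106
5. ⊥bis P4·P3 via (23.865,29.485): [(0, 41.6835) (25.7047, 28.5447) (39.7813, 29.2573) (78, 48.8016) (78, 56) (0, 56)]  |A|=1566.9207
6. ⊥bis P4·P5 via (53.055,27.875): [(0, 41.6835) (25.7047, 28.5447) (39.7813, 29.2573) (72.0941, 45.7814) (78, 51.336) (78, 56) (0, 56)]  |A|=1559.4368
7. ⊥bis P4·P6 via (21.475,49.165): [(20.5632, 31.1727) (25.7047, 28.5447) (39.7813, 29.2573) (72.0941, 45.7814) (78, 51.336) (78, 56) (21.8214, 56)]  |A|=1141.3577
8. canonical 7-gon: [(20.5632, 31.1727) (25.7047, 28.5447) (39.7813, 29.2573) (72.0941, 45.7814) (78, 51.336) (78, 56) (21.8214, 56)]
9. shoelace: 1141.3577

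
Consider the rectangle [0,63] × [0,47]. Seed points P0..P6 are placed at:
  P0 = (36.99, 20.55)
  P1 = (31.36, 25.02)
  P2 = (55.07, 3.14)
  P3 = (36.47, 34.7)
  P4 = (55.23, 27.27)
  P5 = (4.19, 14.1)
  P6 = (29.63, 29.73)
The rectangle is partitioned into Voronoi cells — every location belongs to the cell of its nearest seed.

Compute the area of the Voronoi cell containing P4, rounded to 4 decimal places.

1. box [0,63]×[0,47]: [(0, 0) (63, 0) (63, 47) (0, 47)]
2. ⊥bis P4·P0 via (46.11,23.91): [(54.9189, 0) (63, 0) (63, 47) (37.6032, 47)]  |A|=786.7305
3. ⊥bis P4·P1 via (43.295,26.145): [(42.6103, 33.4093) (54.9189, 0) (63, 0) (63, 47) (41.3292, 47)]  |A|=761.4108
4. ⊥bis P4·P2 via (55.15,15.205): [(42.6103, 33.4093) (49.3028, 15.2438) (63, 15.1529) (63, 47) (41.3292, 47)]  |A|=596.0416
5. ⊥bis P4·P3 via (45.85,30.985): [(44.6343, 27.9155) (49.3028, 15.2438) (63, 15.1529) (63, 47) (52.1928, 47)]  |A|=482.1429
6. ⊥bis P4·P5 via (29.71,20.685): [(44.6343, 27.9155) (49.3028, 15.2438) (63, 15.1529) (63, 47) (52.1928, 47)]  |A|=482.1429
7. ⊥bis P4·P6 via (42.43,28.5): [(44.6343, 27.9155) (49.3028, 15.2438) (63, 15.1529) (63, 47) (52.1928, 47)]  |A|=482.1429
8. canonical 5-gon: [(44.6343, 27.9155) (49.3028, 15.2438) (63, 15.1529) (63, 47) (52.1928, 47)]
9. shoelace: 482.1429

Area of P4's cell: 482.1429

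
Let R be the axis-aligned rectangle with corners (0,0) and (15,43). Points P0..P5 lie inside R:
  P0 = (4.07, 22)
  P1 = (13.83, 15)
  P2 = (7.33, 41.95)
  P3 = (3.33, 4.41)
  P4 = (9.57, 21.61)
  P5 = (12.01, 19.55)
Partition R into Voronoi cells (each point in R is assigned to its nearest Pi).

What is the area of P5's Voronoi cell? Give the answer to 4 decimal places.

1. box [0,15]×[0,43]: [(0, 0) (15, 0) (15, 43) (0, 43)]
2. ⊥bis P5·P0 via (8.04,20.775): [(1.6296, 0) (15, 0) (15, 43) (14.8978, 43)]  |A|=289.6605
3. ⊥bis P5·P1 via (12.92,17.275): [(6.1208, 14.5553) (15, 18.107) (15, 43) (14.8978, 43)]  |A|=111.9675
4. ⊥bis P5·P2 via (9.67,30.75): [(11.2177, 31.0734) (6.1208, 14.5553) (15, 18.107) (15, 31.8636)]  |A|=90.2977
5. ⊥bis P5·P3 via (7.67,11.98): [(11.2177, 31.0734) (6.1208, 14.5553) (15, 18.107) (15, 31.8636)]  |A|=90.2977
6. ⊥bis P5·P4 via (10.79,20.58): [(6.3612, 15.3342) (6.1208, 14.5553) (15, 18.107) (15, 25.5666)]  |A|=35.2522
7. canonical 4-gon: [(6.3612, 15.3342) (6.1208, 14.5553) (15, 18.107) (15, 25.5666)]
8. shoelace: 35.2522

Area of P5's cell: 35.2522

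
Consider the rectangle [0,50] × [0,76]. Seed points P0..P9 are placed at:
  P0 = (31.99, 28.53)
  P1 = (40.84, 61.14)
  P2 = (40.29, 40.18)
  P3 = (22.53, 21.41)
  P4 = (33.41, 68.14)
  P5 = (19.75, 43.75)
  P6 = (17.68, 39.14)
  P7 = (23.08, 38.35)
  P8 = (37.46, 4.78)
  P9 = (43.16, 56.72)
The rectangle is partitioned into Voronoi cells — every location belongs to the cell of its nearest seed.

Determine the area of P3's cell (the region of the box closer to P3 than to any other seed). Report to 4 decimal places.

1. box [0,50]×[0,76]: [(0, 0) (50, 0) (50, 76) (0, 76)]
2. ⊥bis P3·P0 via (27.26,24.97): [(0, 61.189) (0, 0) (46.0535, 0)]  |A|=1408.9845
3. ⊥bis P3·P1 via (31.685,41.275): [(6.1209, 53.0565) (0, 55.8774) (0, 0) (46.0535, 0)]  |A|=1392.7284
4. ⊥bis P3·P2 via (31.41,30.795): [(6.1209, 53.0565) (0, 55.8774) (0, 0) (46.0535, 0)]  |A|=1392.7284
5. ⊥bis P3·P4 via (27.97,44.775): [(9.036, 49.1833) (0, 51.2872) (0, 0) (46.0535, 0)]  |A|=1364.2478
6. ⊥bis P3·P5 via (21.14,32.58): [(21.4988, 32.6246) (0, 29.9493) (0, 0) (46.0535, 0)]  |A|=1073.1765
7. ⊥bis P3·P6 via (20.105,30.275): [(22.7273, 30.9923) (0, 24.7753) (0, 0) (46.0535, 0)]  |A|=995.1911
8. ⊥bis P3·P7 via (22.805,29.88): [(23.5835, 29.8547) (19.1007, 30.0003) (0, 24.7753) (0, 0) (46.0535, 0)]  |A|=992.7035
9. ⊥bis P3·P8 via (29.995,13.095): [(33.6965, 16.4181) (23.5835, 29.8547) (19.1007, 30.0003) (0, 24.7753) (0, 0) (15.4089, 0)]  |A|=741.1406
10. ⊥bis P3·P9 via (32.845,39.065): [(33.6965, 16.4181) (23.5835, 29.8547) (19.1007, 30.0003) (0, 24.7753) (0, 0) (15.4089, 0)]  |A|=741.1406
11. canonical 6-gon: [(33.6965, 16.4181) (23.5835, 29.8547) (19.1007, 30.0003) (0, 24.7753) (0, 0) (15.4089, 0)]
12. shoelace: 741.1406

Area of P3's cell: 741.1406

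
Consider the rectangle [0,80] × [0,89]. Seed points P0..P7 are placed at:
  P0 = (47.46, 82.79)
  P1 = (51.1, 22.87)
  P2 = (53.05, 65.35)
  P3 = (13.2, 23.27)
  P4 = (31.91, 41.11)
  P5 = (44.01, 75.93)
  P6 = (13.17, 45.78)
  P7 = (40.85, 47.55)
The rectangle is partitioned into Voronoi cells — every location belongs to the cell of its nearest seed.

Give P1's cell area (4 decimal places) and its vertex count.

Area of P1's cell: 1800.2533 (6 vertices)

1. box [0,80]×[0,89]: [(0, 0) (80, 0) (80, 89) (0, 89)]
2. ⊥bis P1·P0 via (49.28,52.83): [(0, 49.8364) (0, 0) (80, 0) (80, 54.6962)]  |A|=4181.3009
3. ⊥bis P1·P2 via (52.075,44.11): [(0, 46.5004) (0, 0) (80, 0) (80, 42.8281)]  |A|=3573.1432
4. ⊥bis P1·P3 via (32.15,23.07): [(32.3816, 45.014) (31.9065, 0) (80, 0) (80, 42.8281)]  |A|=2102.1437
5. ⊥bis P1·P4 via (41.505,31.99): [(52.9853, 44.0682) (32.1402, 22.1374) (31.9065, 0) (80, 0) (80, 42.8281)]  |A|=1866.3584
6. ⊥bis P1·P5 via (47.555,49.4): [(52.9853, 44.0682) (32.1402, 22.1374) (31.9065, 0) (80, 0) (80, 42.8281)]  |A|=1866.3584
7. ⊥bis P1·P6 via (32.135,34.325): [(52.9853, 44.0682) (32.1402, 22.1374) (31.9065, 0) (80, 0) (80, 42.8281)]  |A|=1866.3584
8. ⊥bis P1·P7 via (45.975,35.21): [(65.8788, 43.4764) (43.6463, 34.2429) (32.1402, 22.1374) (31.9065, 0) (80, 0) (80, 42.8281)]  |A|=1800.2533
9. canonical 6-gon: [(65.8788, 43.4764) (43.6463, 34.2429) (32.1402, 22.1374) (31.9065, 0) (80, 0) (80, 42.8281)]
10. shoelace: 1800.2533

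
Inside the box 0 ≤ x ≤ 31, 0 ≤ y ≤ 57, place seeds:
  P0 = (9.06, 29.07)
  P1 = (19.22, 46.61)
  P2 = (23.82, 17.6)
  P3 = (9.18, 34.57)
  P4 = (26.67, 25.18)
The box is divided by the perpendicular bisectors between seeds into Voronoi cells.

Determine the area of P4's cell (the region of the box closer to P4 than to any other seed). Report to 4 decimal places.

1. box [0,31]×[0,57]: [(0, 0) (31, 0) (31, 57) (0, 57)]
2. ⊥bis P4·P0 via (17.865,27.125): [(11.8732, 0) (31, 0) (31, 57) (24.4643, 57)]  |A|=731.3822
3. ⊥bis P4·P1 via (22.945,35.895): [(19.5409, 34.7116) (11.8732, 0) (31, 0) (31, 38.6953)]  |A|=553.6687
4. ⊥bis P4·P2 via (25.245,21.39): [(19.5409, 34.7116) (17.2612, 24.3918) (31, 19.2262) (31, 38.6953)]  |A|=188.3277
5. ⊥bis P4·P3 via (17.925,29.875): [(20.7467, 35.1308) (18.8552, 31.6076) (17.2612, 24.3918) (31, 19.2262) (31, 38.6953)]  |A|=186.6
6. canonical 5-gon: [(20.7467, 35.1308) (18.8552, 31.6076) (17.2612, 24.3918) (31, 19.2262) (31, 38.6953)]
7. shoelace: 186.6

Area of P4's cell: 186.6000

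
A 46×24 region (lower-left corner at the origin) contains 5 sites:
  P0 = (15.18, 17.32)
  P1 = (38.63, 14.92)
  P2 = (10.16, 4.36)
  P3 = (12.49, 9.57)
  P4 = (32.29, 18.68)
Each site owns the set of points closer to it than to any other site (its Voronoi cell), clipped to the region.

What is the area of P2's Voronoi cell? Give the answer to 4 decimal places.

1. box [0,46]×[0,24]: [(0, 0) (46, 0) (46, 24) (0, 24)]
2. ⊥bis P2·P0 via (12.67,10.84): [(0, 15.7477) (0, 0) (40.6553, 0)]  |A|=320.1134
3. ⊥bis P2·P1 via (24.395,9.64): [(25.8424, 5.7377) (0, 15.7477) (0, 0) (27.9706, 0)]  |A|=283.7228
4. ⊥bis P2·P3 via (11.325,6.965): [(0, 12.0297) (0, 0) (26.8991, 0)]  |A|=161.7945
5. ⊥bis P2·P4 via (21.225,11.52): [(0, 12.0297) (0, 0) (26.8991, 0)]  |A|=161.7945
6. canonical 3-gon: [(0, 12.0297) (0, 0) (26.8991, 0)]
7. shoelace: 161.7945

Area of P2's cell: 161.7945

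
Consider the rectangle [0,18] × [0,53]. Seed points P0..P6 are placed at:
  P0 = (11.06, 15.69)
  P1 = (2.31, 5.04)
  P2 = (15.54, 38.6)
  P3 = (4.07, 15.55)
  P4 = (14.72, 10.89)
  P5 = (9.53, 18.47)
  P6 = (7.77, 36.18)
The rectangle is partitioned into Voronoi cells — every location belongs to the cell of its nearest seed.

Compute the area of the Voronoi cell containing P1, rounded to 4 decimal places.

Area of P1's cell: 100.5591

1. box [0,18]×[0,53]: [(0, 0) (18, 0) (18, 53) (0, 53)]
2. ⊥bis P1·P0 via (6.685,10.365): [(0, 15.8574) (0, 0) (18, 0) (18, 1.0686)]  |A|=152.3341
3. ⊥bis P1·P2 via (8.925,21.82): [(0, 15.8574) (0, 0) (18, 0) (18, 1.0686)]  |A|=152.3341
4. ⊥bis P1·P3 via (3.19,10.295): [(7.6867, 9.542) (0, 10.8292) (0, 0) (18, 0) (18, 1.0686)]  |A|=133.009
5. ⊥bis P1·P4 via (8.515,7.965): [(7.8253, 9.4282) (7.6867, 9.542) (0, 10.8292) (0, 0) (12.2697, 0)]  |A|=100.5591
6. ⊥bis P1·P5 via (5.92,11.755): [(7.8253, 9.4282) (7.6867, 9.542) (0, 10.8292) (0, 0) (12.2697, 0)]  |A|=100.5591
7. ⊥bis P1·P6 via (5.04,20.61): [(7.8253, 9.4282) (7.6867, 9.542) (0, 10.8292) (0, 0) (12.2697, 0)]  |A|=100.5591
8. canonical 5-gon: [(7.8253, 9.4282) (7.6867, 9.542) (0, 10.8292) (0, 0) (12.2697, 0)]
9. shoelace: 100.5591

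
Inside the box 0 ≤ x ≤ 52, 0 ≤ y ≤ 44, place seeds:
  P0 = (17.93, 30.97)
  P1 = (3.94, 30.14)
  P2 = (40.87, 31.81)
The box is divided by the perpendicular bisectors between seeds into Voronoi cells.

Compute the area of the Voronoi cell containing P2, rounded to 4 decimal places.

1. box [0,52]×[0,44]: [(0, 0) (52, 0) (52, 44) (0, 44)]
2. ⊥bis P2·P0 via (29.4,31.39): [(30.5494, 0) (52, 0) (52, 44) (28.9383, 44)]  |A|=979.2712
3. ⊥bis P2·P1 via (22.405,30.975): [(30.5494, 0) (52, 0) (52, 44) (28.9383, 44)]  |A|=979.2712
4. canonical 4-gon: [(30.5494, 0) (52, 0) (52, 44) (28.9383, 44)]
5. shoelace: 979.2712

Area of P2's cell: 979.2712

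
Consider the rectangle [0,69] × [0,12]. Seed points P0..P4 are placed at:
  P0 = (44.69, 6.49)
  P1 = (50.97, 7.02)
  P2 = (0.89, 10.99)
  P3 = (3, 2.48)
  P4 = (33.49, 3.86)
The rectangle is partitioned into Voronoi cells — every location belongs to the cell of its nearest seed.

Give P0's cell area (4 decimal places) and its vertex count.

1. box [0,69]×[0,12]: [(0, 0) (69, 0) (69, 12) (0, 12)]
2. ⊥bis P0·P1 via (47.83,6.755): [(0, 0) (48.4001, 0) (47.3873, 12) (0, 12)]  |A|=574.7246
3. ⊥bis P0·P2 via (22.79,8.74): [(21.8921, 0) (48.4001, 0) (47.3873, 12) (23.1249, 12)]  |A|=304.6227
4. ⊥bis P0·P3 via (23.845,4.485): [(23.1235, 11.9861) (24.2764, 0) (48.4001, 0) (47.3873, 12) (23.1249, 12)]  |A|=290.3333
5. ⊥bis P0·P4 via (39.09,5.175): [(40.3052, 0) (48.4001, 0) (47.3873, 12) (37.4873, 12)]  |A|=107.9693
6. canonical 4-gon: [(40.3052, 0) (48.4001, 0) (47.3873, 12) (37.4873, 12)]
7. shoelace: 107.9693

Area of P0's cell: 107.9693 (4 vertices)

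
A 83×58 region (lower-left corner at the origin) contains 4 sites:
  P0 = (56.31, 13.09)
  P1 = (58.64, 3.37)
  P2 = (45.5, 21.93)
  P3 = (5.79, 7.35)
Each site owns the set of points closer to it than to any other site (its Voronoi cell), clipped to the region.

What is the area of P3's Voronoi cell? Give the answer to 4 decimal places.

Area of P3's cell: 1181.6082

1. box [0,83]×[0,58]: [(0, 0) (83, 0) (83, 58) (0, 58)]
2. ⊥bis P3·P0 via (31.05,10.22): [(0, 0) (32.2112, 0) (25.6213, 58) (0, 58)]  |A|=1677.1423
3. ⊥bis P3·P1 via (32.215,5.36): [(0, 0) (31.8114, 0) (31.9707, 2.1163) (25.6213, 58) (0, 58)]  |A|=1676.7192
4. ⊥bis P3·P2 via (25.645,14.64): [(0, 0) (31.0203, 0) (9.7249, 58) (0, 58)]  |A|=1181.6082
5. canonical 4-gon: [(0, 0) (31.0203, 0) (9.7249, 58) (0, 58)]
6. shoelace: 1181.6082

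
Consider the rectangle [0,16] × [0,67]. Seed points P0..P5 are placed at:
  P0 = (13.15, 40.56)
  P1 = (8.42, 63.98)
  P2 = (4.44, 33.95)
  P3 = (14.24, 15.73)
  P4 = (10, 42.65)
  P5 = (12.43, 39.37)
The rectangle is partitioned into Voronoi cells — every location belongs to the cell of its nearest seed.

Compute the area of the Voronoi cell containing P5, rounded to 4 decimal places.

Area of P5's cell: 64.4150

1. box [0,16]×[0,67]: [(0, 0) (16, 0) (16, 67) (0, 67)]
2. ⊥bis P5·P0 via (12.79,39.965): [(0, 47.7035) (0, 0) (16, 0) (16, 38.0228)]  |A|=685.8104
3. ⊥bis P5·P1 via (10.425,51.675): [(0, 47.7035) (0, 0) (16, 0) (16, 38.0228)]  |A|=685.8104
4. ⊥bis P5·P2 via (8.435,36.66): [(1.6006, 46.7351) (16, 25.5079) (16, 38.0228)]  |A|=90.1035
5. ⊥bis P5·P3 via (13.335,27.55): [(1.6006, 46.7351) (14.5516, 27.6431) (16, 27.754) (16, 38.0228)]  |A|=88.4768
6. ⊥bis P5·P4 via (11.215,41.01): [(11.1466, 40.9593) (7.401, 38.1844) (14.5516, 27.6431) (16, 27.754) (16, 38.0228)]  |A|=64.415
7. canonical 5-gon: [(11.1466, 40.9593) (7.401, 38.1844) (14.5516, 27.6431) (16, 27.754) (16, 38.0228)]
8. shoelace: 64.415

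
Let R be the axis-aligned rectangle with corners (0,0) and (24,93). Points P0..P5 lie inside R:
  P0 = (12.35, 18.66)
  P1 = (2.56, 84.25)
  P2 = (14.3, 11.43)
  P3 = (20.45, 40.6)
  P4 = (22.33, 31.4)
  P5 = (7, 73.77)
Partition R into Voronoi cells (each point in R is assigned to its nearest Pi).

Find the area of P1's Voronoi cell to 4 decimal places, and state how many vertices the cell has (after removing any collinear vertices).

1. box [0,24]×[0,93]: [(0, 0) (24, 0) (24, 93) (0, 93)]
2. ⊥bis P1·P0 via (7.455,51.455): [(0, 50.3423) (24, 53.9245) (24, 93) (0, 93)]  |A|=980.7987
3. ⊥bis P1·P2 via (8.43,47.84): [(0, 50.3423) (24, 53.9245) (24, 93) (0, 93)]  |A|=980.7987
4. ⊥bis P1·P3 via (11.505,62.425): [(0, 57.7097) (24, 67.5461) (24, 93) (0, 93)]  |A|=728.931
5. ⊥bis P1·P4 via (12.445,57.825): [(0, 57.7097) (24, 67.5461) (24, 93) (0, 93)]  |A|=728.931
6. ⊥bis P1·P5 via (4.78,79.01): [(0, 76.9849) (24, 87.1528) (24, 93) (0, 93)]  |A|=262.3475
7. canonical 4-gon: [(0, 76.9849) (24, 87.1528) (24, 93) (0, 93)]
8. shoelace: 262.3475

Area of P1's cell: 262.3475 (4 vertices)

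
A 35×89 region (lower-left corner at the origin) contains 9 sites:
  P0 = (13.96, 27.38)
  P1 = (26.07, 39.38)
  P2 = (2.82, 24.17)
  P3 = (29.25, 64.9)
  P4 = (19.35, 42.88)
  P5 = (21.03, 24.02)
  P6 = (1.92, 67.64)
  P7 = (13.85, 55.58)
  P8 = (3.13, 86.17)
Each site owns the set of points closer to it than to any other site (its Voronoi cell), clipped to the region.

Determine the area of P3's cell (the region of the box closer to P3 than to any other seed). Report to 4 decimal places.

Area of P3's cell: 534.7537

1. box [0,35]×[0,89]: [(0, 0) (35, 0) (35, 89) (0, 89)]
2. ⊥bis P3·P0 via (21.605,46.14): [(0, 54.9444) (35, 40.6813) (35, 89) (0, 89)]  |A|=1441.5501
3. ⊥bis P3·P1 via (27.66,52.14): [(0, 55.5867) (35, 51.2254) (35, 89) (0, 89)]  |A|=1245.7893
4. ⊥bis P3·P2 via (16.035,44.535): [(0, 55.5867) (35, 51.2254) (35, 89) (0, 89)]  |A|=1245.7893
5. ⊥bis P3·P4 via (24.3,53.89): [(0, 64.8151) (28.3966, 52.0482) (35, 51.2254) (35, 89) (0, 89)]  |A|=1114.7618
6. ⊥bis P3·P5 via (25.14,44.46): [(0, 64.8151) (28.3966, 52.0482) (35, 51.2254) (35, 89) (0, 89)]  |A|=1114.7618
7. ⊥bis P3·P6 via (15.585,66.27): [(14.7732, 58.1731) (28.3966, 52.0482) (35, 51.2254) (35, 89) (17.8638, 89)]  |A|=660.7742
8. ⊥bis P3·P7 via (21.55,60.24): [(15.9141, 69.5525) (25.8015, 53.2149) (28.3966, 52.0482) (35, 51.2254) (35, 89) (17.8638, 89)]  |A|=595.1982
9. ⊥bis P3·P8 via (16.19,75.535): [(16.5593, 75.9886) (15.9141, 69.5525) (25.8015, 53.2149) (28.3966, 52.0482) (35, 51.2254) (35, 89) (27.1548, 89)]  |A|=534.7537
10. canonical 7-gon: [(16.5593, 75.9886) (15.9141, 69.5525) (25.8015, 53.2149) (28.3966, 52.0482) (35, 51.2254) (35, 89) (27.1548, 89)]
11. shoelace: 534.7537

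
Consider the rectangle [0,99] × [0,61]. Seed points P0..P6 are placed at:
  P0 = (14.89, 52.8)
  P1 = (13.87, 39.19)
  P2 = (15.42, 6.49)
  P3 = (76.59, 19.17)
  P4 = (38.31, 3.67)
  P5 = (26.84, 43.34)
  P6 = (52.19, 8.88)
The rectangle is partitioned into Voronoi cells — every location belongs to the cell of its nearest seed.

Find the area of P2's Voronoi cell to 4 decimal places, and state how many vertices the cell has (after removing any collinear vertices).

Area of P2's cell: 629.6995 (5 vertices)

1. box [0,99]×[0,61]: [(0, 0) (99, 0) (99, 61) (0, 61)]
2. ⊥bis P2·P0 via (15.155,29.645): [(0, 29.4716) (0, 0) (99, 0) (99, 30.6046)]  |A|=2973.7685
3. ⊥bis P2·P1 via (14.645,22.84): [(0, 22.1458) (0, 0) (99, 0) (99, 26.8385)]  |A|=2424.7227
4. ⊥bis P2·P3 via (46.005,12.83): [(43.6451, 24.2146) (0, 22.1458) (0, 0) (48.6645, 0)]  |A|=1072.4746
5. ⊥bis P2·P4 via (26.865,5.08): [(29.1376, 23.527) (0, 22.1458) (0, 0) (26.2392, 0)]  |A|=631.3021
6. ⊥bis P2·P5 via (21.13,24.915): [(29.0079, 22.4736) (26.077, 23.3819) (0, 22.1458) (0, 0) (26.2392, 0)]  |A|=629.6995
7. ⊥bis P2·P6 via (33.805,7.685): [(29.0079, 22.4736) (26.077, 23.3819) (0, 22.1458) (0, 0) (26.2392, 0)]  |A|=629.6995
8. canonical 5-gon: [(29.0079, 22.4736) (26.077, 23.3819) (0, 22.1458) (0, 0) (26.2392, 0)]
9. shoelace: 629.6995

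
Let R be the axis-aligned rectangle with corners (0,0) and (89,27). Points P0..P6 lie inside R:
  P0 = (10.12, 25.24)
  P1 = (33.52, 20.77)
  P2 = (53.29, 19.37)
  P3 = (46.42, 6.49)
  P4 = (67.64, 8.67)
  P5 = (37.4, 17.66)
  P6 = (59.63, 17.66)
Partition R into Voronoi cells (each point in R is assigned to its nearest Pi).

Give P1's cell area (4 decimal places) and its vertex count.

Area of P1's cell: 293.6212 (4 vertices)

1. box [0,89]×[0,27]: [(0, 0) (89, 0) (89, 27) (0, 27)]
2. ⊥bis P1·P0 via (21.82,23.005): [(17.4255, 0) (89, 0) (89, 27) (22.5831, 27)]  |A|=1862.8839
3. ⊥bis P1·P2 via (43.405,20.07): [(17.4255, 0) (41.9838, 0) (43.8957, 27) (22.5831, 27)]  |A|=619.2571
4. ⊥bis P1·P3 via (39.97,13.63): [(17.4255, 0) (24.8819, 0) (43.1525, 16.505) (43.8957, 27) (22.5831, 27)]  |A|=478.1242
5. ⊥bis P1·P4 via (50.58,14.72): [(17.4255, 0) (24.8819, 0) (43.1525, 16.505) (43.8957, 27) (22.5831, 27)]  |A|=478.1242
6. ⊥bis P1·P5 via (35.46,19.215): [(17.4255, 0) (20.0583, 0) (41.7, 27) (22.5831, 27)]  |A|=293.6212
7. ⊥bis P1·P6 via (46.575,19.215): [(17.4255, 0) (20.0583, 0) (41.7, 27) (22.5831, 27)]  |A|=293.6212
8. canonical 4-gon: [(17.4255, 0) (20.0583, 0) (41.7, 27) (22.5831, 27)]
9. shoelace: 293.6212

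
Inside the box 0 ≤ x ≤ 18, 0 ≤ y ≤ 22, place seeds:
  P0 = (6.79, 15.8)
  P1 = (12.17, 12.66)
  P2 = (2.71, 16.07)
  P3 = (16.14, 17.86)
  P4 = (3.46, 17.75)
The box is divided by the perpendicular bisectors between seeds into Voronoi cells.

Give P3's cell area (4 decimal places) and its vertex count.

Area of P3's cell: 49.8407 (4 vertices)

1. box [0,18]×[0,22]: [(0, 0) (18, 0) (18, 22) (0, 22)]
2. ⊥bis P3·P0 via (11.465,16.83): [(15.173, 0) (18, 0) (18, 22) (10.3259, 22)]  |A|=115.5116
3. ⊥bis P3·P1 via (14.155,15.26): [(11.3369, 17.4115) (18, 12.3245) (18, 22) (10.3259, 22)]  |A|=49.8407
4. ⊥bis P3·P2 via (9.425,16.965): [(11.3369, 17.4115) (18, 12.3245) (18, 22) (10.3259, 22)]  |A|=49.8407
5. ⊥bis P3·P4 via (9.8,17.805): [(11.3369, 17.4115) (18, 12.3245) (18, 22) (10.3259, 22)]  |A|=49.8407
6. canonical 4-gon: [(11.3369, 17.4115) (18, 12.3245) (18, 22) (10.3259, 22)]
7. shoelace: 49.8407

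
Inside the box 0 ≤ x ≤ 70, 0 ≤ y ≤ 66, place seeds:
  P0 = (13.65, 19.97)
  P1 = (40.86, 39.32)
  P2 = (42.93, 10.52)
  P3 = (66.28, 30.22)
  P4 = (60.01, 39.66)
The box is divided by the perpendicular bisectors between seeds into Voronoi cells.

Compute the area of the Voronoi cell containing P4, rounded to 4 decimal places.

Area of P4's cell: 650.4895

1. box [0,70]×[0,66]: [(0, 0) (70, 0) (70, 66) (0, 66)]
2. ⊥bis P4·P0 via (36.83,29.815): [(49.493, 0) (70, 0) (70, 66) (21.4615, 66)]  |A|=2278.5003
3. ⊥bis P4·P1 via (50.435,39.49): [(51.1361, 0) (70, 0) (70, 66) (49.9643, 66)]  |A|=1283.685
4. ⊥bis P4·P2 via (51.47,25.09): [(50.6825, 25.5516) (70, 14.2289) (70, 66) (49.9643, 66)]  |A|=905.2503
5. ⊥bis P4·P3 via (63.145,34.94): [(50.663, 26.6495) (70, 39.4931) (70, 66) (49.9643, 66)]  |A|=650.4895
6. canonical 4-gon: [(50.663, 26.6495) (70, 39.4931) (70, 66) (49.9643, 66)]
7. shoelace: 650.4895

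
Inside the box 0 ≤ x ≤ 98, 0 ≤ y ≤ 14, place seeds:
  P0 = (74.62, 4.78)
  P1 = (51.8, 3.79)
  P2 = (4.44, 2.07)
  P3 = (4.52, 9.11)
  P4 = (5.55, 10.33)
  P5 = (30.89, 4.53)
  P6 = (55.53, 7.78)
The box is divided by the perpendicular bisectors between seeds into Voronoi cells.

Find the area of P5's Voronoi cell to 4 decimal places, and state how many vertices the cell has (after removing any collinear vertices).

Area of P5's cell: 323.2577 (5 vertices)

1. box [0,98]×[0,14]: [(0, 0) (98, 0) (98, 14) (0, 14)]
2. ⊥bis P5·P0 via (52.755,4.655): [(0, 0) (52.7816, 0) (52.7016, 14) (0, 14)]  |A|=738.3823
3. ⊥bis P5·P1 via (41.345,4.16): [(0, 0) (41.1978, 0) (41.6932, 14) (0, 14)]  |A|=580.2371
4. ⊥bis P5·P2 via (17.665,3.3): [(17.9719, 0) (41.1978, 0) (41.6932, 14) (16.6698, 14)]  |A|=337.7448
5. ⊥bis P5·P3 via (17.705,6.82): [(17.4657, 5.4424) (17.9719, 0) (41.1978, 0) (41.6932, 14) (18.952, 14)]  |A|=327.9798
6. ⊥bis P5·P4 via (18.22,7.43): [(17.5522, 4.5125) (17.9719, 0) (41.1978, 0) (41.6932, 14) (19.7238, 14)]  |A|=323.2577
7. ⊥bis P5·P6 via (43.21,6.155): [(17.5522, 4.5125) (17.9719, 0) (41.1978, 0) (41.6932, 14) (19.7238, 14)]  |A|=323.2577
8. canonical 5-gon: [(17.5522, 4.5125) (17.9719, 0) (41.1978, 0) (41.6932, 14) (19.7238, 14)]
9. shoelace: 323.2577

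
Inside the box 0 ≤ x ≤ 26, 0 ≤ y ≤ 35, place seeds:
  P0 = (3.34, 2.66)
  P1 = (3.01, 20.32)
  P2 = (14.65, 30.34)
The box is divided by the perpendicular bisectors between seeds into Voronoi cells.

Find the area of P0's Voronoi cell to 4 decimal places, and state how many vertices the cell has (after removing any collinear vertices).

1. box [0,26]×[0,35]: [(0, 0) (26, 0) (26, 35) (0, 35)]
2. ⊥bis P0·P1 via (3.175,11.49): [(0, 11.4307) (0, 0) (26, 0) (26, 11.9165)]  |A|=303.5134
3. ⊥bis P0·P2 via (8.995,16.5): [(20.4657, 11.8131) (0, 11.4307) (0, 0) (26, 0) (26, 9.5518)]  |A|=296.9698
4. canonical 5-gon: [(20.4657, 11.8131) (0, 11.4307) (0, 0) (26, 0) (26, 9.5518)]
5. shoelace: 296.9698

Area of P0's cell: 296.9698 (5 vertices)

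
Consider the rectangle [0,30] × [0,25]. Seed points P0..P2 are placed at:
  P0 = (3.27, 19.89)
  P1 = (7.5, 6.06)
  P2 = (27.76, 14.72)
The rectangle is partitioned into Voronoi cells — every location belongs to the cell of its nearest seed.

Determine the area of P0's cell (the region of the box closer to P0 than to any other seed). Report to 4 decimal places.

Area of P0's cell: 181.3884

1. box [0,30]×[0,25]: [(0, 0) (30, 0) (30, 25) (0, 25)]
2. ⊥bis P0·P1 via (5.385,12.975): [(0, 11.328) (30, 20.5037) (30, 25) (0, 25)]  |A|=272.5256
3. ⊥bis P0·P2 via (15.515,17.305): [(0, 11.328) (15.237, 15.9883) (17.1395, 25) (0, 25)]  |A|=181.3884
4. canonical 4-gon: [(0, 11.328) (15.237, 15.9883) (17.1395, 25) (0, 25)]
5. shoelace: 181.3884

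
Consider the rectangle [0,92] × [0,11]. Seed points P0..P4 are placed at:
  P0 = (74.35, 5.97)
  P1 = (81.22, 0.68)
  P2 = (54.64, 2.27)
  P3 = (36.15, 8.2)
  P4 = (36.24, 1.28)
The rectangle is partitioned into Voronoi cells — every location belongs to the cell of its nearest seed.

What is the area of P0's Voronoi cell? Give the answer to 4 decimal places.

Area of P0's cell: 167.4622

1. box [0,92]×[0,11]: [(0, 0) (92, 0) (92, 11) (0, 11)]
2. ⊥bis P0·P1 via (77.785,3.325): [(0, 0) (75.2247, 0) (83.6949, 11) (0, 11)]  |A|=874.0576
3. ⊥bis P0·P2 via (64.495,4.12): [(65.2684, 0) (75.2247, 0) (83.6949, 11) (63.2035, 11)]  |A|=167.4622
4. ⊥bis P0·P3 via (55.25,7.085): [(65.2684, 0) (75.2247, 0) (83.6949, 11) (63.2035, 11)]  |A|=167.4622
5. ⊥bis P0·P4 via (55.295,3.625): [(65.2684, 0) (75.2247, 0) (83.6949, 11) (63.2035, 11)]  |A|=167.4622
6. canonical 4-gon: [(65.2684, 0) (75.2247, 0) (83.6949, 11) (63.2035, 11)]
7. shoelace: 167.4622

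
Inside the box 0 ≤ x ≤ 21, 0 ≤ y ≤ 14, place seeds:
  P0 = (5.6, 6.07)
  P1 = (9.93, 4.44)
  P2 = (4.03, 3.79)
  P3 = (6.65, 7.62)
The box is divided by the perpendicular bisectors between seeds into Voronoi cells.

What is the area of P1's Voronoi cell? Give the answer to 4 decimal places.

1. box [0,21]×[0,14]: [(0, 0) (21, 0) (21, 14) (0, 14)]
2. ⊥bis P1·P0 via (7.765,5.255): [(5.7868, 0) (21, 0) (21, 14) (11.057, 14)]  |A|=176.0935
3. ⊥bis P1·P2 via (6.98,4.115): [(7.0606, 3.3837) (7.4333, 0) (21, 0) (21, 14) (11.057, 14)]  |A|=173.3077
4. ⊥bis P1·P3 via (8.29,6.03): [(7.9087, 5.6367) (7.0606, 3.3837) (7.4333, 0) (21, 0) (21, 14) (16.017, 14)]  |A|=152.5667
5. canonical 6-gon: [(7.9087, 5.6367) (7.0606, 3.3837) (7.4333, 0) (21, 0) (21, 14) (16.017, 14)]
6. shoelace: 152.5667

Area of P1's cell: 152.5667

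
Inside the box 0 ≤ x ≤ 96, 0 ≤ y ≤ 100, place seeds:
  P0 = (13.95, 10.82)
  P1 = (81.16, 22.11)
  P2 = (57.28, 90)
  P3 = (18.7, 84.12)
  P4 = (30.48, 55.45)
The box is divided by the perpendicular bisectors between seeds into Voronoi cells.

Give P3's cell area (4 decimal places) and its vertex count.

1. box [0,96]×[0,100]: [(0, 0) (96, 0) (96, 100) (0, 100)]
2. ⊥bis P3·P0 via (16.325,47.47): [(0, 48.5279) (96, 42.3069) (96, 100) (0, 100)]  |A|=5239.9305
3. ⊥bis P3·P1 via (49.93,53.115): [(0, 48.5279) (42.6331, 45.7652) (96, 99.5193) (96, 100) (0, 100)]  |A|=3713.306
4. ⊥bis P3·P2 via (37.99,87.06): [(0, 48.5279) (42.6331, 45.7652) (44.0641, 47.2065) (36.0178, 100) (0, 100)]  |A|=2117.4896
5. ⊥bis P3·P4 via (24.59,69.785): [(0, 59.6814) (39.678, 75.9844) (36.0178, 100) (0, 100)]  |A|=1232.3759
6. canonical 4-gon: [(0, 59.6814) (39.678, 75.9844) (36.0178, 100) (0, 100)]
7. shoelace: 1232.3759

Area of P3's cell: 1232.3759 (4 vertices)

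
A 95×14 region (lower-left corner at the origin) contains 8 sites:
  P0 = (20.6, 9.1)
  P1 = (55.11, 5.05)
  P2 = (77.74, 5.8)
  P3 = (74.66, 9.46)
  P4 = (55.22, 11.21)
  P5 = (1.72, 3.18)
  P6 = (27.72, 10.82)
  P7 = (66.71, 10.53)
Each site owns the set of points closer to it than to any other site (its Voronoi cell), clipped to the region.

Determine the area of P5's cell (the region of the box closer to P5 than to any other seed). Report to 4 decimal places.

1. box [0,95]×[0,14]: [(0, 0) (95, 0) (95, 14) (0, 14)]
2. ⊥bis P5·P0 via (11.16,6.14): [(0, 0) (13.0853, 0) (8.6954, 14) (0, 14)]  |A|=152.4647
3. ⊥bis P5·P1 via (28.415,4.115): [(0, 0) (13.0853, 0) (8.6954, 14) (0, 14)]  |A|=152.4647
4. ⊥bis P5·P2 via (39.73,4.49): [(0, 0) (13.0853, 0) (8.6954, 14) (0, 14)]  |A|=152.4647
5. ⊥bis P5·P3 via (38.19,6.32): [(0, 0) (13.0853, 0) (8.6954, 14) (0, 14)]  |A|=152.4647
6. ⊥bis P5·P4 via (28.47,7.195): [(0, 0) (13.0853, 0) (8.6954, 14) (0, 14)]  |A|=152.4647
7. ⊥bis P5·P6 via (14.72,7): [(0, 0) (13.0853, 0) (8.6954, 14) (0, 14)]  |A|=152.4647
8. ⊥bis P5·P7 via (34.215,6.855): [(0, 0) (13.0853, 0) (8.6954, 14) (0, 14)]  |A|=152.4647
9. canonical 4-gon: [(0, 0) (13.0853, 0) (8.6954, 14) (0, 14)]
10. shoelace: 152.4647

Area of P5's cell: 152.4647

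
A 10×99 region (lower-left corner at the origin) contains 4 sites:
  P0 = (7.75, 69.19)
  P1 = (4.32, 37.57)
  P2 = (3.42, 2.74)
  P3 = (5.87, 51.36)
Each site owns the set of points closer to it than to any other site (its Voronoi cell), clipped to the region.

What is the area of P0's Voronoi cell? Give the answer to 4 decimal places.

Area of P0's cell: 385.3415

1. box [0,10]×[0,99]: [(0, 0) (10, 0) (10, 99) (0, 99)]
2. ⊥bis P0·P1 via (6.035,53.38): [(0, 54.0347) (10, 52.9499) (10, 99) (0, 99)]  |A|=455.0773
3. ⊥bis P0·P2 via (5.585,35.965): [(0, 54.0347) (10, 52.9499) (10, 99) (0, 99)]  |A|=455.0773
4. ⊥bis P0·P3 via (6.81,60.275): [(0, 60.993) (10, 59.9386) (10, 99) (0, 99)]  |A|=385.3415
5. canonical 4-gon: [(0, 60.993) (10, 59.9386) (10, 99) (0, 99)]
6. shoelace: 385.3415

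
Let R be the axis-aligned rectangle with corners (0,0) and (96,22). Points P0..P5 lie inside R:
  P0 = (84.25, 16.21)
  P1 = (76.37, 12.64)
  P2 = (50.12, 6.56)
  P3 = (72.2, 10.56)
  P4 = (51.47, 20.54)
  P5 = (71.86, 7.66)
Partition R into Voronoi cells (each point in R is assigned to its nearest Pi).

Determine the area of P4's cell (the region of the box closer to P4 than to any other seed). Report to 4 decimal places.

1. box [0,96]×[0,22]: [(0, 0) (96, 0) (96, 22) (0, 22)]
2. ⊥bis P4·P0 via (67.86,18.375): [(0, 0) (65.4328, 0) (68.3388, 22) (0, 22)]  |A|=1471.488
3. ⊥bis P4·P1 via (63.92,16.59): [(0, 0) (58.6565, 0) (65.6364, 22) (0, 22)]  |A|=1367.2222
4. ⊥bis P4·P2 via (50.795,13.55): [(0, 18.4551) (62.594, 12.4106) (65.6364, 22) (0, 22)]  |A|=425.6515
5. ⊥bis P4·P3 via (61.835,15.55): [(0, 18.4551) (60.4245, 12.6201) (64.9402, 22) (0, 22)]  |A|=411.6653
6. ⊥bis P4·P5 via (61.665,14.1): [(0, 18.4551) (60.4245, 12.6201) (64.9402, 22) (0, 22)]  |A|=411.6653
7. canonical 4-gon: [(0, 18.4551) (60.4245, 12.6201) (64.9402, 22) (0, 22)]
8. shoelace: 411.6653

Area of P4's cell: 411.6653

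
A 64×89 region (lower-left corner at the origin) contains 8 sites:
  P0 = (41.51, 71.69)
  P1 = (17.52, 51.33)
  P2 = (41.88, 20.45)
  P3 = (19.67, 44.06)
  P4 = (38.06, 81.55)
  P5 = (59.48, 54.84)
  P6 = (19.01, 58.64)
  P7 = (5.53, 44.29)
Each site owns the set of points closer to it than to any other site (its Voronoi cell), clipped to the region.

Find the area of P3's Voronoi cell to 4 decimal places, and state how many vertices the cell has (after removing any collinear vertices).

Area of P3's cell: 603.7594 (6 vertices)

1. box [0,64]×[0,89]: [(0, 0) (64, 0) (64, 89) (0, 89)]
2. ⊥bis P3·P0 via (30.59,57.875): [(0, 82.0547) (0, 0) (64, 0) (64, 31.4662)]  |A|=3632.6702
3. ⊥bis P3·P1 via (18.595,47.695): [(36.6964, 53.0482) (0, 42.1958) (0, 0) (64, 0) (64, 31.4662)]  |A|=2901.3308
4. ⊥bis P3·P2 via (30.775,32.255): [(45.49, 46.0974) (36.6964, 53.0482) (0, 42.1958) (0, 3.3049)]  |A|=1059.8243
5. ⊥bis P3·P4 via (28.865,62.805): [(45.49, 46.0974) (36.6964, 53.0482) (0, 42.1958) (0, 3.3049)]  |A|=1059.8243
6. ⊥bis P3·P5 via (39.575,49.45): [(41.4994, 42.3434) (39.1192, 51.1331) (36.6964, 53.0482) (0, 42.1958) (0, 3.3049)]  |A|=1037.8188
7. ⊥bis P3·P6 via (19.34,51.35): [(41.4994, 42.3434) (39.1192, 51.1331) (37.7883, 52.1851) (33.053, 51.9708) (0, 42.1958) (0, 3.3049)]  |A|=1035.6582
8. ⊥bis P3·P7 via (12.6,44.175): [(12.1207, 14.7068) (41.4994, 42.3434) (39.1192, 51.1331) (37.7883, 52.1851) (33.053, 51.9708) (12.6286, 45.9305)]  |A|=603.7594
9. canonical 6-gon: [(12.1207, 14.7068) (41.4994, 42.3434) (39.1192, 51.1331) (37.7883, 52.1851) (33.053, 51.9708) (12.6286, 45.9305)]
10. shoelace: 603.7594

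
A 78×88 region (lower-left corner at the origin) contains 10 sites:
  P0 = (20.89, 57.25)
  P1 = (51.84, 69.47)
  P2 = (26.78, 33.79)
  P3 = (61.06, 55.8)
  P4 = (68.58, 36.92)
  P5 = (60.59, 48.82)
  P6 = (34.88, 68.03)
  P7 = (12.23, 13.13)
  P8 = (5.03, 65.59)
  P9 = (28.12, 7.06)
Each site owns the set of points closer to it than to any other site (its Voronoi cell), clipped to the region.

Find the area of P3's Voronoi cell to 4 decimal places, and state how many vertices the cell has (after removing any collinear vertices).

1. box [0,78]×[0,88]: [(0, 0) (78, 0) (78, 88) (0, 88)]
2. ⊥bis P3·P0 via (40.975,56.525): [(38.9346, 0) (78, 0) (78, 88) (42.1111, 88)]  |A|=3297.9857
3. ⊥bis P3·P1 via (56.45,62.635): [(40.8149, 52.0896) (38.9346, 0) (78, 0) (78, 77.1698)]  |A|=2452.2333
4. ⊥bis P3·P2 via (43.92,44.795): [(40.8149, 52.0896) (40.7309, 49.762) (72.6813, 0) (78, 0) (78, 77.1698)]  |A|=1612.5827
5. ⊥bis P3·P4 via (64.82,46.36): [(40.8149, 52.0896) (40.7309, 49.762) (47.3762, 39.412) (78, 51.6097) (78, 77.1698)]  |A|=717.5308
6. ⊥bis P3·P5 via (60.825,52.31): [(42.9284, 53.5151) (77.0204, 51.2195) (78, 51.6097) (78, 77.1698)]  |A|=455.9936
7. ⊥bis P3·P6 via (47.97,61.915): [(44.5601, 54.6156) (44.0119, 53.4421) (77.0204, 51.2195) (78, 51.6097) (78, 77.1698)]  |A|=455.3379
8. ⊥bis P3·P7 via (36.645,34.465): [(44.5601, 54.6156) (44.0119, 53.4421) (77.0204, 51.2195) (78, 51.6097) (78, 77.1698)]  |A|=455.3379
9. ⊥bis P3·P8 via (33.045,60.695): [(44.5601, 54.6156) (44.0119, 53.4421) (77.0204, 51.2195) (78, 51.6097) (78, 77.1698)]  |A|=455.3379
10. ⊥bis P3·P9 via (44.59,31.43): [(44.5601, 54.6156) (44.0119, 53.4421) (77.0204, 51.2195) (78, 51.6097) (78, 77.1698)]  |A|=455.3379
11. canonical 5-gon: [(44.5601, 54.6156) (44.0119, 53.4421) (77.0204, 51.2195) (78, 51.6097) (78, 77.1698)]
12. shoelace: 455.3379

Area of P3's cell: 455.3379 (5 vertices)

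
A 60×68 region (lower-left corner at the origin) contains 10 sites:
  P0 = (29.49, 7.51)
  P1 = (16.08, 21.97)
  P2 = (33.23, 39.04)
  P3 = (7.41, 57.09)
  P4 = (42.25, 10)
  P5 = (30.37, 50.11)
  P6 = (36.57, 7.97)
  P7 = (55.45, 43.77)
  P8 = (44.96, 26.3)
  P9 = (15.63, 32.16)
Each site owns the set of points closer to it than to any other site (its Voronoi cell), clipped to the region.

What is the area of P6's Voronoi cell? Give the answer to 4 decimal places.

Area of P6's cell: 124.2433

1. box [0,60]×[0,68]: [(0, 0) (60, 0) (60, 68) (0, 68)]
2. ⊥bis P6·P0 via (33.03,7.74): [(33.5329, 0) (60, 0) (60, 68) (29.1148, 68)]  |A|=1949.9788
3. ⊥bis P6·P1 via (26.325,14.97): [(32.0188, 23.3033) (33.5329, 0) (60, 0) (60, 64.2558)]  |A|=1207.3618
4. ⊥bis P6·P2 via (34.9,23.505): [(32.0258, 23.196) (33.5329, 0) (60, 0) (60, 26.2032)]  |A|=673.4732
5. ⊥bis P6·P3 via (21.99,32.53): [(32.0258, 23.196) (33.5329, 0) (60, 0) (60, 26.2032)]  |A|=673.4732
6. ⊥bis P6·P4 via (39.41,8.985): [(34.2458, 23.4347) (32.0258, 23.196) (33.5329, 0) (42.6212, 0)]  |A|=132.4179
7. ⊥bis P6·P5 via (33.47,29.04): [(34.2458, 23.4347) (32.0258, 23.196) (33.5329, 0) (42.6212, 0)]  |A|=132.4179
8. ⊥bis P6·P7 via (46.01,25.87): [(34.2458, 23.4347) (32.0258, 23.196) (33.5329, 0) (42.6212, 0)]  |A|=132.4179
9. ⊥bis P6·P8 via (40.765,17.135): [(35.6625, 19.4705) (32.1638, 21.0719) (33.5329, 0) (42.6212, 0)]  |A|=124.2433
10. ⊥bis P6·P9 via (26.1,20.065): [(35.6625, 19.4705) (32.1638, 21.0719) (33.5329, 0) (42.6212, 0)]  |A|=124.2433
11. canonical 4-gon: [(35.6625, 19.4705) (32.1638, 21.0719) (33.5329, 0) (42.6212, 0)]
12. shoelace: 124.2433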